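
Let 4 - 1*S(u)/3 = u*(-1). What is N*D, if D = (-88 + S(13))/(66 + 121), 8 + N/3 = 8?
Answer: 0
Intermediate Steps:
S(u) = 12 + 3*u (S(u) = 12 - 3*u*(-1) = 12 - (-3)*u = 12 + 3*u)
N = 0 (N = -24 + 3*8 = -24 + 24 = 0)
D = -37/187 (D = (-88 + (12 + 3*13))/(66 + 121) = (-88 + (12 + 39))/187 = (-88 + 51)*(1/187) = -37*1/187 = -37/187 ≈ -0.19786)
N*D = 0*(-37/187) = 0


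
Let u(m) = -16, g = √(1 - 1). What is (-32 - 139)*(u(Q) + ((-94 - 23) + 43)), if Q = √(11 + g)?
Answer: 15390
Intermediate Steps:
g = 0 (g = √0 = 0)
Q = √11 (Q = √(11 + 0) = √11 ≈ 3.3166)
(-32 - 139)*(u(Q) + ((-94 - 23) + 43)) = (-32 - 139)*(-16 + ((-94 - 23) + 43)) = -171*(-16 + (-117 + 43)) = -171*(-16 - 74) = -171*(-90) = 15390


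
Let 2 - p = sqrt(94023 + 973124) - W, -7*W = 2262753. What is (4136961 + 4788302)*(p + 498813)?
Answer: 10968719814376/7 - 8925263*sqrt(1067147) ≈ 1.5577e+12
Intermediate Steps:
W = -2262753/7 (W = -1/7*2262753 = -2262753/7 ≈ -3.2325e+5)
p = -2262739/7 - sqrt(1067147) (p = 2 - (sqrt(94023 + 973124) - 1*(-2262753/7)) = 2 - (sqrt(1067147) + 2262753/7) = 2 - (2262753/7 + sqrt(1067147)) = 2 + (-2262753/7 - sqrt(1067147)) = -2262739/7 - sqrt(1067147) ≈ -3.2428e+5)
(4136961 + 4788302)*(p + 498813) = (4136961 + 4788302)*((-2262739/7 - sqrt(1067147)) + 498813) = 8925263*(1228952/7 - sqrt(1067147)) = 10968719814376/7 - 8925263*sqrt(1067147)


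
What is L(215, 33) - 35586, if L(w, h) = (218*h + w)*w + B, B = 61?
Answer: 1557410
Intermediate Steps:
L(w, h) = 61 + w*(w + 218*h) (L(w, h) = (218*h + w)*w + 61 = (w + 218*h)*w + 61 = w*(w + 218*h) + 61 = 61 + w*(w + 218*h))
L(215, 33) - 35586 = (61 + 215² + 218*33*215) - 35586 = (61 + 46225 + 1546710) - 35586 = 1592996 - 35586 = 1557410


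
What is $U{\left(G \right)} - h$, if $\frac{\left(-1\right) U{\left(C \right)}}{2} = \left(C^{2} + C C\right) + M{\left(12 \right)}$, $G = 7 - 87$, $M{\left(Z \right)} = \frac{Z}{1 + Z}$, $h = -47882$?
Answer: $\frac{289642}{13} \approx 22280.0$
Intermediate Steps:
$G = -80$
$U{\left(C \right)} = - \frac{24}{13} - 4 C^{2}$ ($U{\left(C \right)} = - 2 \left(\left(C^{2} + C C\right) + \frac{12}{1 + 12}\right) = - 2 \left(\left(C^{2} + C^{2}\right) + \frac{12}{13}\right) = - 2 \left(2 C^{2} + 12 \cdot \frac{1}{13}\right) = - 2 \left(2 C^{2} + \frac{12}{13}\right) = - 2 \left(\frac{12}{13} + 2 C^{2}\right) = - \frac{24}{13} - 4 C^{2}$)
$U{\left(G \right)} - h = \left(- \frac{24}{13} - 4 \left(-80\right)^{2}\right) - -47882 = \left(- \frac{24}{13} - 25600\right) + 47882 = - \frac{332824}{13} + 47882 = \frac{289642}{13}$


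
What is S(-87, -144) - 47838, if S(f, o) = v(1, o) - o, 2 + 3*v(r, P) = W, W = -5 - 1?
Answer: -143090/3 ≈ -47697.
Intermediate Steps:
W = -6
v(r, P) = -8/3 (v(r, P) = -⅔ + (⅓)*(-6) = -⅔ - 2 = -8/3)
S(f, o) = -8/3 - o
S(-87, -144) - 47838 = (-8/3 - 1*(-144)) - 47838 = (-8/3 + 144) - 47838 = 424/3 - 47838 = -143090/3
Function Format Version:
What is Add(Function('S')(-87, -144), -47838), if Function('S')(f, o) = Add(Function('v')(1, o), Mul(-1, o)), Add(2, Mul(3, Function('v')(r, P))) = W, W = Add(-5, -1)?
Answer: Rational(-143090, 3) ≈ -47697.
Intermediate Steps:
W = -6
Function('v')(r, P) = Rational(-8, 3) (Function('v')(r, P) = Add(Rational(-2, 3), Mul(Rational(1, 3), -6)) = Add(Rational(-2, 3), -2) = Rational(-8, 3))
Function('S')(f, o) = Add(Rational(-8, 3), Mul(-1, o))
Add(Function('S')(-87, -144), -47838) = Add(Add(Rational(-8, 3), Mul(-1, -144)), -47838) = Add(Add(Rational(-8, 3), 144), -47838) = Add(Rational(424, 3), -47838) = Rational(-143090, 3)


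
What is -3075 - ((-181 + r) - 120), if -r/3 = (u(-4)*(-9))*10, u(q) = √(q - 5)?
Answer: -2774 - 810*I ≈ -2774.0 - 810.0*I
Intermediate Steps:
u(q) = √(-5 + q)
r = 810*I (r = -3*√(-5 - 4)*(-9)*10 = -3*√(-9)*(-9)*10 = -3*(3*I)*(-9)*10 = -3*(-27*I)*10 = -(-810)*I = 810*I ≈ 810.0*I)
-3075 - ((-181 + r) - 120) = -3075 - ((-181 + 810*I) - 120) = -3075 - (-301 + 810*I) = -3075 + (301 - 810*I) = -2774 - 810*I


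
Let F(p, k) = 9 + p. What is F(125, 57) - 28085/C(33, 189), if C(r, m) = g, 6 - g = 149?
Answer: 47247/143 ≈ 330.40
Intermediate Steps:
g = -143 (g = 6 - 1*149 = 6 - 149 = -143)
C(r, m) = -143
F(125, 57) - 28085/C(33, 189) = (9 + 125) - 28085/(-143) = 134 - 28085*(-1)/143 = 134 - 1*(-28085/143) = 134 + 28085/143 = 47247/143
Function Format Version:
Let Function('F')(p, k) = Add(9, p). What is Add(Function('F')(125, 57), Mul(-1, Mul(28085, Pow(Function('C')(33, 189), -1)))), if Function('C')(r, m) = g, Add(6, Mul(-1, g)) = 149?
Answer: Rational(47247, 143) ≈ 330.40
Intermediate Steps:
g = -143 (g = Add(6, Mul(-1, 149)) = Add(6, -149) = -143)
Function('C')(r, m) = -143
Add(Function('F')(125, 57), Mul(-1, Mul(28085, Pow(Function('C')(33, 189), -1)))) = Add(Add(9, 125), Mul(-1, Mul(28085, Pow(-143, -1)))) = Add(134, Mul(-1, Mul(28085, Rational(-1, 143)))) = Add(134, Mul(-1, Rational(-28085, 143))) = Add(134, Rational(28085, 143)) = Rational(47247, 143)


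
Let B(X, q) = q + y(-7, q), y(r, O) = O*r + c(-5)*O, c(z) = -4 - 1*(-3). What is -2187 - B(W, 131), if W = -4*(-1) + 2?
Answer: -1270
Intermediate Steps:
c(z) = -1 (c(z) = -4 + 3 = -1)
W = 6 (W = 4 + 2 = 6)
y(r, O) = -O + O*r (y(r, O) = O*r - O = -O + O*r)
B(X, q) = -7*q (B(X, q) = q + q*(-1 - 7) = q + q*(-8) = q - 8*q = -7*q)
-2187 - B(W, 131) = -2187 - (-7)*131 = -2187 - 1*(-917) = -2187 + 917 = -1270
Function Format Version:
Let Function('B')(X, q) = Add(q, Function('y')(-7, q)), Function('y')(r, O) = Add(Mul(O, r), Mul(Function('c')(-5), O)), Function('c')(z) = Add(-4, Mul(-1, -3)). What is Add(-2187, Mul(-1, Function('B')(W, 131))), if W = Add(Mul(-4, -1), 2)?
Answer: -1270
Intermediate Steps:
Function('c')(z) = -1 (Function('c')(z) = Add(-4, 3) = -1)
W = 6 (W = Add(4, 2) = 6)
Function('y')(r, O) = Add(Mul(-1, O), Mul(O, r)) (Function('y')(r, O) = Add(Mul(O, r), Mul(-1, O)) = Add(Mul(-1, O), Mul(O, r)))
Function('B')(X, q) = Mul(-7, q) (Function('B')(X, q) = Add(q, Mul(q, Add(-1, -7))) = Add(q, Mul(q, -8)) = Add(q, Mul(-8, q)) = Mul(-7, q))
Add(-2187, Mul(-1, Function('B')(W, 131))) = Add(-2187, Mul(-1, Mul(-7, 131))) = Add(-2187, Mul(-1, -917)) = Add(-2187, 917) = -1270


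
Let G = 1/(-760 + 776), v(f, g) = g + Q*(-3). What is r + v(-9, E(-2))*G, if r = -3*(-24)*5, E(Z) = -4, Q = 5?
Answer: 5741/16 ≈ 358.81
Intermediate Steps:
v(f, g) = -15 + g (v(f, g) = g + 5*(-3) = g - 15 = -15 + g)
G = 1/16 ≈ 0.062500
r = 360 (r = 72*5 = 360)
r + v(-9, E(-2))*G = 360 + (-15 - 4)*(1/16) = 360 - 19*1/16 = 360 - 19/16 = 5741/16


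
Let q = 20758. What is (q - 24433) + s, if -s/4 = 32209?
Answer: -132511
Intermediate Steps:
s = -128836 (s = -4*32209 = -128836)
(q - 24433) + s = (20758 - 24433) - 128836 = -3675 - 128836 = -132511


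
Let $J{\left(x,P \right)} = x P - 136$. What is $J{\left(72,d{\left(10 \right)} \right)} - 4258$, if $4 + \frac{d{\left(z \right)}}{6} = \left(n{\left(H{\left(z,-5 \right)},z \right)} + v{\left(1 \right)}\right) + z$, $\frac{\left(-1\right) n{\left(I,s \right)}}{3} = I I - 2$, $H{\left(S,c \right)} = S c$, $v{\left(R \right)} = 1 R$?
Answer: $-3238778$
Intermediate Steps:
$v{\left(R \right)} = R$
$n{\left(I,s \right)} = 6 - 3 I^{2}$ ($n{\left(I,s \right)} = - 3 \left(I I - 2\right) = - 3 \left(I^{2} - 2\right) = - 3 \left(-2 + I^{2}\right) = 6 - 3 I^{2}$)
$d{\left(z \right)} = 18 - 450 z^{2} + 6 z$ ($d{\left(z \right)} = -24 + 6 \left(\left(\left(6 - 3 \left(z \left(-5\right)\right)^{2}\right) + 1\right) + z\right) = -24 + 6 \left(\left(\left(6 - 3 \left(- 5 z\right)^{2}\right) + 1\right) + z\right) = -24 + 6 \left(\left(\left(6 - 3 \cdot 25 z^{2}\right) + 1\right) + z\right) = -24 + 6 \left(\left(\left(6 - 75 z^{2}\right) + 1\right) + z\right) = -24 + 6 \left(\left(7 - 75 z^{2}\right) + z\right) = -24 + 6 \left(7 + z - 75 z^{2}\right) = -24 + \left(42 - 450 z^{2} + 6 z\right) = 18 - 450 z^{2} + 6 z$)
$J{\left(x,P \right)} = -136 + P x$ ($J{\left(x,P \right)} = P x - 136 = -136 + P x$)
$J{\left(72,d{\left(10 \right)} \right)} - 4258 = \left(-136 + \left(18 - 450 \cdot 10^{2} + 6 \cdot 10\right) 72\right) - 4258 = \left(-136 + \left(18 - 45000 + 60\right) 72\right) - 4258 = \left(-136 - 3234384\right) - 4258 = -3234520 - 4258 = -3238778$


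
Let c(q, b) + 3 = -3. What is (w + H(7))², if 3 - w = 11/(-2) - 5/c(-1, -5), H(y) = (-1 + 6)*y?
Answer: 16384/9 ≈ 1820.4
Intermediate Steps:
H(y) = 5*y
c(q, b) = -6 (c(q, b) = -3 - 3 = -6)
w = 23/3 (w = 3 - (11/(-2) - 5/(-6)) = 3 - (11*(-½) - 5*(-⅙)) = 3 - (-11/2 + ⅚) = 3 - 1*(-14/3) = 3 + 14/3 = 23/3 ≈ 7.6667)
(w + H(7))² = (23/3 + 5*7)² = (23/3 + 35)² = (128/3)² = 16384/9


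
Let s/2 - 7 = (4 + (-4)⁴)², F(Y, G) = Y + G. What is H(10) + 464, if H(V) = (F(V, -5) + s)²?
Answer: 18284178425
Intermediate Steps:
F(Y, G) = G + Y
s = 135214 (s = 14 + 2*(4 + (-4)⁴)² = 14 + 2*(4 + 256)² = 14 + 2*260² = 14 + 2*67600 = 14 + 135200 = 135214)
H(V) = (135209 + V)² (H(V) = ((-5 + V) + 135214)² = (135209 + V)²)
H(10) + 464 = (135209 + 10)² + 464 = 135219² + 464 = 18284177961 + 464 = 18284178425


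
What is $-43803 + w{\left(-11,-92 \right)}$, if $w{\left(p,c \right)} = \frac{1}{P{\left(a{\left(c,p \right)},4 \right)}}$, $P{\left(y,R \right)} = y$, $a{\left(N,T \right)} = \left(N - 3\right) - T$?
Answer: $- \frac{3679453}{84} \approx -43803.0$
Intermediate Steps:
$a{\left(N,T \right)} = -3 + N - T$ ($a{\left(N,T \right)} = \left(-3 + N\right) - T = -3 + N - T$)
$w{\left(p,c \right)} = \frac{1}{-3 + c - p}$
$-43803 + w{\left(-11,-92 \right)} = -43803 - \frac{1}{3 - 11 - -92} = -43803 - \frac{1}{3 - 11 + 92} = -43803 - \frac{1}{84} = - \frac{3679453}{84}$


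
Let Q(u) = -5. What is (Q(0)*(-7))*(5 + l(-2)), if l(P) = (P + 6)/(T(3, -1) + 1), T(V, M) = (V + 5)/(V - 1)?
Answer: 203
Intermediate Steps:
T(V, M) = (5 + V)/(-1 + V)
l(P) = 6/5 + P/5 (l(P) = (P + 6)/((5 + 3)/(-1 + 3) + 1) = (6 + P)/(8/2 + 1) = (6 + P)/((1/2)*8 + 1) = (6 + P)/(4 + 1) = (6 + P)/5 = (6 + P)*(1/5) = 6/5 + P/5)
(Q(0)*(-7))*(5 + l(-2)) = (-5*(-7))*(5 + (6/5 + (1/5)*(-2))) = 35*(5 + (6/5 - 2/5)) = 35*(5 + 4/5) = 35*(29/5) = 203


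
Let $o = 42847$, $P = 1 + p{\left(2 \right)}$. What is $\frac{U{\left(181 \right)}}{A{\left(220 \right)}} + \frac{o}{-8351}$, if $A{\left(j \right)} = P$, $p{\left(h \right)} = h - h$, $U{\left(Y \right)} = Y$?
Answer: $\frac{209812}{1193} \approx 175.87$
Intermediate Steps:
$p{\left(h \right)} = 0$
$P = 1$ ($P = 1 + 0 = 1$)
$A{\left(j \right)} = 1$
$\frac{U{\left(181 \right)}}{A{\left(220 \right)}} + \frac{o}{-8351} = \frac{181}{1} + \frac{42847}{-8351} = 181 \cdot 1 + 42847 \left(- \frac{1}{8351}\right) = 181 - \frac{6121}{1193} = \frac{209812}{1193}$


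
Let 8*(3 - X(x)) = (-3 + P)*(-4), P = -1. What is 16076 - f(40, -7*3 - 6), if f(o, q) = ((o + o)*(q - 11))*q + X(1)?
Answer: -66005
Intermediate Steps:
X(x) = 1 (X(x) = 3 - (-3 - 1)*(-4)/8 = 3 - (-1)*(-4)/2 = 3 - ⅛*16 = 3 - 2 = 1)
f(o, q) = 1 + 2*o*q*(-11 + q) (f(o, q) = ((o + o)*(q - 11))*q + 1 = ((2*o)*(-11 + q))*q + 1 = (2*o*(-11 + q))*q + 1 = 2*o*q*(-11 + q) + 1 = 1 + 2*o*q*(-11 + q))
16076 - f(40, -7*3 - 6) = 16076 - (1 - 22*40*(-7*3 - 6) + 2*40*(-7*3 - 6)²) = 16076 - (1 - 22*40*(-21 - 6) + 2*40*(-21 - 6)²) = 16076 - (1 - 22*40*(-27) + 2*40*(-27)²) = 16076 - (1 + 23760 + 2*40*729) = 16076 - (1 + 23760 + 58320) = 16076 - 1*82081 = 16076 - 82081 = -66005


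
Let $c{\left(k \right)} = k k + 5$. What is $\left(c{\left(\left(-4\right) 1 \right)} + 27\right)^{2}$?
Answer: $2304$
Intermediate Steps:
$c{\left(k \right)} = 5 + k^{2}$ ($c{\left(k \right)} = k^{2} + 5 = 5 + k^{2}$)
$\left(c{\left(\left(-4\right) 1 \right)} + 27\right)^{2} = \left(\left(5 + \left(\left(-4\right) 1\right)^{2}\right) + 27\right)^{2} = \left(\left(5 + \left(-4\right)^{2}\right) + 27\right)^{2} = \left(\left(5 + 16\right) + 27\right)^{2} = \left(21 + 27\right)^{2} = 48^{2} = 2304$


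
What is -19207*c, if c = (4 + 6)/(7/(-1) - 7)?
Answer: 96035/7 ≈ 13719.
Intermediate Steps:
c = -5/7 (c = 10/(7*(-1) - 7) = 10/(-7 - 7) = 10/(-14) = 10*(-1/14) = -5/7 ≈ -0.71429)
-19207*c = -19207*(-5/7) = 96035/7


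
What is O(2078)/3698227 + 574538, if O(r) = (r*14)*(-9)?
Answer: 2124771682298/3698227 ≈ 5.7454e+5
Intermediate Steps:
O(r) = -126*r (O(r) = (14*r)*(-9) = -126*r)
O(2078)/3698227 + 574538 = -126*2078/3698227 + 574538 = -261828*1/3698227 + 574538 = -261828/3698227 + 574538 = 2124771682298/3698227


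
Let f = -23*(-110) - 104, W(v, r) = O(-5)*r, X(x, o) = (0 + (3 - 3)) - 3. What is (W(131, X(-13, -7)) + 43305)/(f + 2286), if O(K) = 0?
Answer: 43305/4712 ≈ 9.1904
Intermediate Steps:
X(x, o) = -3 (X(x, o) = (0 + 0) - 3 = 0 - 3 = -3)
W(v, r) = 0 (W(v, r) = 0*r = 0)
f = 2426 (f = 2530 - 104 = 2426)
(W(131, X(-13, -7)) + 43305)/(f + 2286) = (0 + 43305)/(2426 + 2286) = 43305/4712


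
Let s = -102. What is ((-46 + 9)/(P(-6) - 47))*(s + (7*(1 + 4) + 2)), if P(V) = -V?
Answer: -2405/41 ≈ -58.659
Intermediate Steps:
((-46 + 9)/(P(-6) - 47))*(s + (7*(1 + 4) + 2)) = ((-46 + 9)/(-1*(-6) - 47))*(-102 + (7*(1 + 4) + 2)) = (-37/(6 - 47))*(-102 + (7*5 + 2)) = (-37/(-41))*(-102 + (35 + 2)) = (-37*(-1/41))*(-102 + 37) = (37/41)*(-65) = -2405/41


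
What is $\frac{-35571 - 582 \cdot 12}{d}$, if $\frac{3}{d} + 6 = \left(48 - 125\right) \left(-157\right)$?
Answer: $-171397355$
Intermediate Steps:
$d = \frac{3}{12083}$ ($d = \frac{3}{-6 + \left(48 - 125\right) \left(-157\right)} = \frac{3}{-6 - -12089} = \frac{3}{-6 + 12089} = \frac{3}{12083} \approx 0.00024828$)
$\frac{-35571 - 582 \cdot 12}{d} = \frac{-35571 - 582 \cdot 12}{\frac{3}{12083}} = \left(-35571 - 6984\right) \frac{12083}{3} = \left(-42555\right) \frac{12083}{3} = -171397355$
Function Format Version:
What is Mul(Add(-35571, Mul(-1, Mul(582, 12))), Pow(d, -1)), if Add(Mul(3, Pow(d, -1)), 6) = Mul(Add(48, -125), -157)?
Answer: -171397355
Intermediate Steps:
d = Rational(3, 12083) (d = Mul(3, Pow(Add(-6, Mul(Add(48, -125), -157)), -1)) = Mul(3, Pow(Add(-6, Mul(-77, -157)), -1)) = Mul(3, Pow(Add(-6, 12089), -1)) = Mul(3, Pow(12083, -1)) = Mul(3, Rational(1, 12083)) = Rational(3, 12083) ≈ 0.00024828)
Mul(Add(-35571, Mul(-1, Mul(582, 12))), Pow(d, -1)) = Mul(Add(-35571, Mul(-1, Mul(582, 12))), Pow(Rational(3, 12083), -1)) = Mul(Add(-35571, Mul(-1, 6984)), Rational(12083, 3)) = Mul(Add(-35571, -6984), Rational(12083, 3)) = Mul(-42555, Rational(12083, 3)) = -171397355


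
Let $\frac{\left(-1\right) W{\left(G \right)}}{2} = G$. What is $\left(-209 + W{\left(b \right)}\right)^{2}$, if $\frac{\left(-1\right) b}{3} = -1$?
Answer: $46225$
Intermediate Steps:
$b = 3$ ($b = \left(-3\right) \left(-1\right) = 3$)
$W{\left(G \right)} = - 2 G$
$\left(-209 + W{\left(b \right)}\right)^{2} = \left(-209 - 6\right)^{2} = \left(-215\right)^{2} = 46225$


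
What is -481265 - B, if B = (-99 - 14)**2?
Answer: -494034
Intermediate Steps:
B = 12769 (B = (-113)**2 = 12769)
-481265 - B = -481265 - 1*12769 = -481265 - 12769 = -494034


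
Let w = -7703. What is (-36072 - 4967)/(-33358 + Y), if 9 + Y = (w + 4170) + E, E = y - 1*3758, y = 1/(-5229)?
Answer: 214592931/212600683 ≈ 1.0094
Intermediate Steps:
y = -1/5229 ≈ -0.00019124
E = -19650583/5229 (E = -1/5229 - 1*3758 = -1/5229 - 3758 = -19650583/5229 ≈ -3758.0)
Y = -38171701/5229 (Y = -9 + ((-7703 + 4170) - 19650583/5229) = -9 + (-3533 - 19650583/5229) = -9 - 38124640/5229 = -38171701/5229 ≈ -7300.0)
(-36072 - 4967)/(-33358 + Y) = (-36072 - 4967)/(-33358 - 38171701/5229) = -41039/(-212600683/5229) = -41039*(-5229/212600683) = 214592931/212600683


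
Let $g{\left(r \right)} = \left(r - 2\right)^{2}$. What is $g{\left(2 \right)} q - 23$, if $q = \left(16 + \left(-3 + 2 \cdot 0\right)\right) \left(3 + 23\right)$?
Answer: $-23$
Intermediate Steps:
$q = 338$ ($q = \left(16 + \left(-3 + 0\right)\right) 26 = \left(16 - 3\right) 26 = 13 \cdot 26 = 338$)
$g{\left(r \right)} = \left(-2 + r\right)^{2}$
$g{\left(2 \right)} q - 23 = \left(-2 + 2\right)^{2} \cdot 338 - 23 = 0^{2} \cdot 338 - 23 = 0 \cdot 338 - 23 = 0 - 23 = -23$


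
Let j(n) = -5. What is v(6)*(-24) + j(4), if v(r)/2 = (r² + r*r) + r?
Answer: -3749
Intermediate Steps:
v(r) = 2*r + 4*r² (v(r) = 2*((r² + r*r) + r) = 2*((r² + r²) + r) = 2*(2*r² + r) = 2*(r + 2*r²) = 2*r + 4*r²)
v(6)*(-24) + j(4) = (2*6*(1 + 2*6))*(-24) - 5 = (2*6*(1 + 12))*(-24) - 5 = (2*6*13)*(-24) - 5 = 156*(-24) - 5 = -3744 - 5 = -3749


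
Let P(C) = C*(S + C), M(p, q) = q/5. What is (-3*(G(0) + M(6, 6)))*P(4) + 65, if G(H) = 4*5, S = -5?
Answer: 1597/5 ≈ 319.40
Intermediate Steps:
M(p, q) = q/5 (M(p, q) = q*(⅕) = q/5)
G(H) = 20
P(C) = C*(-5 + C)
(-3*(G(0) + M(6, 6)))*P(4) + 65 = (-3*(20 + (⅕)*6))*(4*(-5 + 4)) + 65 = (-3*(20 + 6/5))*(4*(-1)) + 65 = -3*106/5*(-4) + 65 = -318/5*(-4) + 65 = 1272/5 + 65 = 1597/5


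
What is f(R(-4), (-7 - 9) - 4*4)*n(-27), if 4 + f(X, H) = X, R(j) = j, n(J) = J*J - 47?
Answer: -5456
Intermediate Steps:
n(J) = -47 + J² (n(J) = J² - 47 = -47 + J²)
f(X, H) = -4 + X
f(R(-4), (-7 - 9) - 4*4)*n(-27) = (-4 - 4)*(-47 + (-27)²) = -8*(-47 + 729) = -8*682 = -5456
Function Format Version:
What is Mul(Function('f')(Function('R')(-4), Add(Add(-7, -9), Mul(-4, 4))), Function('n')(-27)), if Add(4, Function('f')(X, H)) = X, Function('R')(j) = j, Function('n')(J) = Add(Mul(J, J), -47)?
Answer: -5456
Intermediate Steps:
Function('n')(J) = Add(-47, Pow(J, 2)) (Function('n')(J) = Add(Pow(J, 2), -47) = Add(-47, Pow(J, 2)))
Function('f')(X, H) = Add(-4, X)
Mul(Function('f')(Function('R')(-4), Add(Add(-7, -9), Mul(-4, 4))), Function('n')(-27)) = Mul(Add(-4, -4), Add(-47, Pow(-27, 2))) = Mul(-8, Add(-47, 729)) = Mul(-8, 682) = -5456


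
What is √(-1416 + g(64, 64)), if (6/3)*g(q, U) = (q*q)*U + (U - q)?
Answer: 2*√32414 ≈ 360.08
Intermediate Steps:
g(q, U) = U/2 - q/2 + U*q²/2 (g(q, U) = ((q*q)*U + (U - q))/2 = (q²*U + (U - q))/2 = (U*q² + (U - q))/2 = (U - q + U*q²)/2 = U/2 - q/2 + U*q²/2)
√(-1416 + g(64, 64)) = √(-1416 + ((½)*64 - ½*64 + (½)*64*64²)) = √(-1416 + (32 - 32 + (½)*64*4096)) = √(-1416 + (32 - 32 + 131072)) = √(-1416 + 131072) = √129656 = 2*√32414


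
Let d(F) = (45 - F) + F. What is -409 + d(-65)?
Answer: -364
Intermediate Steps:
d(F) = 45
-409 + d(-65) = -409 + 45 = -364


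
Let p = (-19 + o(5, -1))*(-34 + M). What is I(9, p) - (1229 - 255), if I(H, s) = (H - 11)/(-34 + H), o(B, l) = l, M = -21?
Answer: -24348/25 ≈ -973.92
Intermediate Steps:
p = 1100 (p = (-19 - 1)*(-34 - 21) = -20*(-55) = 1100)
I(H, s) = (-11 + H)/(-34 + H)
I(9, p) - (1229 - 255) = (-11 + 9)/(-34 + 9) - (1229 - 255) = -2/(-25) - 1*974 = -1/25*(-2) - 974 = 2/25 - 974 = -24348/25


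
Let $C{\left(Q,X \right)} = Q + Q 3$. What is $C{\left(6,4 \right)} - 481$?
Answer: $-457$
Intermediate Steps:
$C{\left(Q,X \right)} = 4 Q$ ($C{\left(Q,X \right)} = Q + 3 Q = 4 Q$)
$C{\left(6,4 \right)} - 481 = 4 \cdot 6 - 481 = 24 - 481 = -457$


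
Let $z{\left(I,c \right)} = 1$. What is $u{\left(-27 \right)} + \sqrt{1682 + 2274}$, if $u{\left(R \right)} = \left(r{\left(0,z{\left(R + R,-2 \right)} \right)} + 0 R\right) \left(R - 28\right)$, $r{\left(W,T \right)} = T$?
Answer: $-55 + 2 \sqrt{989} \approx 7.8967$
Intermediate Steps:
$u{\left(R \right)} = -28 + R$ ($u{\left(R \right)} = \left(1 + 0 R\right) \left(R - 28\right) = \left(1 + 0\right) \left(-28 + R\right) = 1 \left(-28 + R\right) = -28 + R$)
$u{\left(-27 \right)} + \sqrt{1682 + 2274} = \left(-28 - 27\right) + \sqrt{1682 + 2274} = -55 + \sqrt{3956} = -55 + 2 \sqrt{989}$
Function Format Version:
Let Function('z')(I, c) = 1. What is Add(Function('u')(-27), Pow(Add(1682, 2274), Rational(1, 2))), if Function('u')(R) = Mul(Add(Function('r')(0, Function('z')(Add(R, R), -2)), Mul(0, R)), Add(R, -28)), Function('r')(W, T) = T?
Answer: Add(-55, Mul(2, Pow(989, Rational(1, 2)))) ≈ 7.8967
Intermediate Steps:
Function('u')(R) = Add(-28, R) (Function('u')(R) = Mul(Add(1, Mul(0, R)), Add(R, -28)) = Mul(Add(1, 0), Add(-28, R)) = Mul(1, Add(-28, R)) = Add(-28, R))
Add(Function('u')(-27), Pow(Add(1682, 2274), Rational(1, 2))) = Add(Add(-28, -27), Pow(Add(1682, 2274), Rational(1, 2))) = Add(-55, Pow(3956, Rational(1, 2))) = Add(-55, Mul(2, Pow(989, Rational(1, 2))))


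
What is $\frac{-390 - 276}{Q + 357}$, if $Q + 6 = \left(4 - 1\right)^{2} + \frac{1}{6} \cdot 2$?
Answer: $- \frac{1998}{1081} \approx -1.8483$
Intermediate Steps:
$Q = \frac{10}{3}$ ($Q = -6 + \left(\left(4 - 1\right)^{2} + \frac{1}{6} \cdot 2\right) = -6 + \left(3^{2} + \frac{1}{6} \cdot 2\right) = -6 + \left(9 + \frac{1}{3}\right) = -6 + \frac{28}{3} = \frac{10}{3} \approx 3.3333$)
$\frac{-390 - 276}{Q + 357} = \frac{-390 - 276}{\frac{10}{3} + 357} = - \frac{666}{\frac{1081}{3}} = \left(-666\right) \frac{3}{1081} = - \frac{1998}{1081}$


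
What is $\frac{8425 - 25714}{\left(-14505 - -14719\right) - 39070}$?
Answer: $\frac{5763}{12952} \approx 0.44495$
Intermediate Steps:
$\frac{8425 - 25714}{\left(-14505 - -14719\right) - 39070} = - \frac{17289}{\left(-14505 + 14719\right) - 39070} = - \frac{17289}{214 - 39070} = - \frac{17289}{-38856} = \left(-17289\right) \left(- \frac{1}{38856}\right) = \frac{5763}{12952}$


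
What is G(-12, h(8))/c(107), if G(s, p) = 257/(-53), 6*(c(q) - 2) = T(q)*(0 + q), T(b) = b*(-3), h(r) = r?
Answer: 514/606585 ≈ 0.00084737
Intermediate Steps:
T(b) = -3*b
c(q) = 2 - q²/2 (c(q) = 2 + ((-3*q)*(0 + q))/6 = 2 + ((-3*q)*q)/6 = 2 + (-3*q²)/6 = 2 - q²/2)
G(s, p) = -257/53 (G(s, p) = 257*(-1/53) = -257/53)
G(-12, h(8))/c(107) = -257/(53*(2 - ½*107²)) = -257/(53*(2 - ½*11449)) = -257/(53*(2 - 11449/2)) = -257/(53*(-11445/2)) = -257/53*(-2/11445) = 514/606585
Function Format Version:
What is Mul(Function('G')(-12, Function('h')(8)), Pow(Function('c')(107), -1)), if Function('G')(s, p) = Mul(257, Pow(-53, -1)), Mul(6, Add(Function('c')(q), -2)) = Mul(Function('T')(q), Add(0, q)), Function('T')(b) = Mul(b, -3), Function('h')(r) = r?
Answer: Rational(514, 606585) ≈ 0.00084737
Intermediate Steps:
Function('T')(b) = Mul(-3, b)
Function('c')(q) = Add(2, Mul(Rational(-1, 2), Pow(q, 2))) (Function('c')(q) = Add(2, Mul(Rational(1, 6), Mul(Mul(-3, q), Add(0, q)))) = Add(2, Mul(Rational(1, 6), Mul(Mul(-3, q), q))) = Add(2, Mul(Rational(1, 6), Mul(-3, Pow(q, 2)))) = Add(2, Mul(Rational(-1, 2), Pow(q, 2))))
Function('G')(s, p) = Rational(-257, 53) (Function('G')(s, p) = Mul(257, Rational(-1, 53)) = Rational(-257, 53))
Mul(Function('G')(-12, Function('h')(8)), Pow(Function('c')(107), -1)) = Mul(Rational(-257, 53), Pow(Add(2, Mul(Rational(-1, 2), Pow(107, 2))), -1)) = Mul(Rational(-257, 53), Pow(Add(2, Mul(Rational(-1, 2), 11449)), -1)) = Mul(Rational(-257, 53), Pow(Add(2, Rational(-11449, 2)), -1)) = Mul(Rational(-257, 53), Pow(Rational(-11445, 2), -1)) = Mul(Rational(-257, 53), Rational(-2, 11445)) = Rational(514, 606585)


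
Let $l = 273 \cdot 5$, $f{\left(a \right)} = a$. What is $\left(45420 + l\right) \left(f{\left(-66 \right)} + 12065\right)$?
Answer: $561373215$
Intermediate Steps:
$l = 1365$
$\left(45420 + l\right) \left(f{\left(-66 \right)} + 12065\right) = \left(45420 + 1365\right) \left(-66 + 12065\right) = 46785 \cdot 11999 = 561373215$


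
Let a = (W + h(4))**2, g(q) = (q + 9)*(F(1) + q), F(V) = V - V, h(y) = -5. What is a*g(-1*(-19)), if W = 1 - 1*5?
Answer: 43092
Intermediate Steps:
W = -4 (W = 1 - 5 = -4)
F(V) = 0
g(q) = q*(9 + q) (g(q) = (q + 9)*(0 + q) = (9 + q)*q = q*(9 + q))
a = 81 (a = (-4 - 5)**2 = (-9)**2 = 81)
a*g(-1*(-19)) = 81*((-1*(-19))*(9 - 1*(-19))) = 81*(19*(9 + 19)) = 81*(19*28) = 81*532 = 43092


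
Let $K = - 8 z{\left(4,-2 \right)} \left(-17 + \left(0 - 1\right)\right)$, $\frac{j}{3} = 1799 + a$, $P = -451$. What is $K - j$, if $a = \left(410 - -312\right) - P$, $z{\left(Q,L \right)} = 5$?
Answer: $-8196$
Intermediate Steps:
$a = 1173$ ($a = \left(410 - -312\right) - -451 = \left(410 + 312\right) + 451 = 722 + 451 = 1173$)
$j = 8916$ ($j = 3 \left(1799 + 1173\right) = 3 \cdot 2972 = 8916$)
$K = 720$ ($K = \left(-8\right) 5 \left(-17 + \left(0 - 1\right)\right) = - 40 \left(-17 + \left(0 - 1\right)\right) = - 40 \left(-17 - 1\right) = \left(-40\right) \left(-18\right) = 720$)
$K - j = 720 - 8916 = -8196$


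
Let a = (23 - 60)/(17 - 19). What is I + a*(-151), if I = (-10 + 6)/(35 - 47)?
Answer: -16759/6 ≈ -2793.2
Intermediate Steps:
I = ⅓ (I = -4/(-12) = -4*(-1/12) = ⅓ ≈ 0.33333)
a = 37/2 (a = -37/(-2) = -37*(-½) = 37/2 ≈ 18.500)
I + a*(-151) = ⅓ + (37/2)*(-151) = ⅓ - 5587/2 = -16759/6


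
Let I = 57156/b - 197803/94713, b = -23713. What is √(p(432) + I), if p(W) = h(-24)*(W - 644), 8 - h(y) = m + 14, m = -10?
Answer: I*√4300173211395949528551/2245929369 ≈ 29.198*I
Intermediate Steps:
h(y) = 4 (h(y) = 8 - (-10 + 14) = 8 - 1*4 = 8 - 4 = 4)
p(W) = -2576 + 4*W (p(W) = 4*(W - 644) = 4*(-644 + W) = -2576 + 4*W)
I = -10103918767/2245929369 (I = 57156/(-23713) - 197803/94713 = 57156*(-1/23713) - 197803*1/94713 = -57156/23713 - 197803/94713 = -10103918767/2245929369 ≈ -4.4988)
√(p(432) + I) = √((-2576 + 4*432) - 10103918767/2245929369) = √((-2576 + 1728) - 10103918767/2245929369) = √(-848 - 10103918767/2245929369) = √(-1914652023679/2245929369) = I*√4300173211395949528551/2245929369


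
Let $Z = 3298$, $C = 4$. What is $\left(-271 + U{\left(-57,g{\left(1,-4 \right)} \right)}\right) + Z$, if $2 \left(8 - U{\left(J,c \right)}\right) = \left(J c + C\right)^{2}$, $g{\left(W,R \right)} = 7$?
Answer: $- \frac{149955}{2} \approx -74978.0$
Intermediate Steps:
$U{\left(J,c \right)} = 8 - \frac{\left(4 + J c\right)^{2}}{2}$ ($U{\left(J,c \right)} = 8 - \frac{\left(J c + 4\right)^{2}}{2} = 8 - \frac{\left(4 + J c\right)^{2}}{2}$)
$\left(-271 + U{\left(-57,g{\left(1,-4 \right)} \right)}\right) + Z = \left(-271 + \left(8 - \frac{\left(4 - 399\right)^{2}}{2}\right)\right) + 3298 = \left(-271 + \left(8 - \frac{\left(-395\right)^{2}}{2}\right)\right) + 3298 = \left(-271 + \left(8 - \frac{156025}{2}\right)\right) + 3298 = \left(-271 - \frac{156009}{2}\right) + 3298 = - \frac{156551}{2} + 3298 = - \frac{149955}{2}$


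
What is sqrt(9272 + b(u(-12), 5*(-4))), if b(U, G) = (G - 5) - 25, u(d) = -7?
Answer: sqrt(9222) ≈ 96.031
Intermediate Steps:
b(U, G) = -30 + G (b(U, G) = (-5 + G) - 25 = -30 + G)
sqrt(9272 + b(u(-12), 5*(-4))) = sqrt(9272 + (-30 + 5*(-4))) = sqrt(9272 + (-30 - 20)) = sqrt(9272 - 50) = sqrt(9222)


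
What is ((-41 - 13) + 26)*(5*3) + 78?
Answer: -342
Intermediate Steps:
((-41 - 13) + 26)*(5*3) + 78 = (-54 + 26)*15 + 78 = -28*15 + 78 = -420 + 78 = -342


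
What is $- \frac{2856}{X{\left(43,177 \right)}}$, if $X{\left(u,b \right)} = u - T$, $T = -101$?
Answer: $- \frac{119}{6} \approx -19.833$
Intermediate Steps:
$X{\left(u,b \right)} = 101 + u$ ($X{\left(u,b \right)} = u - -101 = u + 101 = 101 + u$)
$- \frac{2856}{X{\left(43,177 \right)}} = - \frac{2856}{101 + 43} = - \frac{2856}{144} = \left(-2856\right) \frac{1}{144} = - \frac{119}{6}$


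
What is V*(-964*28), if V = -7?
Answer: 188944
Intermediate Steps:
V*(-964*28) = -(-6748)*28 = -7*(-26992) = 188944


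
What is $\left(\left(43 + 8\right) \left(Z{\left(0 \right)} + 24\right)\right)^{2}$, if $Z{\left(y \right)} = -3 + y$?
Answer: $1147041$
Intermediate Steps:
$\left(\left(43 + 8\right) \left(Z{\left(0 \right)} + 24\right)\right)^{2} = \left(\left(43 + 8\right) \left(\left(-3 + 0\right) + 24\right)\right)^{2} = \left(51 \left(-3 + 24\right)\right)^{2} = \left(51 \cdot 21\right)^{2} = 1071^{2} = 1147041$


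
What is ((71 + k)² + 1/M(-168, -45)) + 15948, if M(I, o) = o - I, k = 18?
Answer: 2935888/123 ≈ 23869.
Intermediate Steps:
((71 + k)² + 1/M(-168, -45)) + 15948 = ((71 + 18)² + 1/(-45 - 1*(-168))) + 15948 = (89² + 1/(-45 + 168)) + 15948 = (7921 + 1/123) + 15948 = 974284/123 + 15948 = 2935888/123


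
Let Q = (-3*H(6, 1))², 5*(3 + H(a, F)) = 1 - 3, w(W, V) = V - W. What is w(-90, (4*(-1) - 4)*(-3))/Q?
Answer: 950/867 ≈ 1.0957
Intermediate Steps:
H(a, F) = -17/5 (H(a, F) = -3 + (1 - 3)/5 = -3 + (⅕)*(-2) = -3 - ⅖ = -17/5)
Q = 2601/25 (Q = (-3*(-17/5))² = (51/5)² = 2601/25 ≈ 104.04)
w(-90, (4*(-1) - 4)*(-3))/Q = ((4*(-1) - 4)*(-3) - 1*(-90))/(2601/25) = ((-4 - 4)*(-3) + 90)*(25/2601) = (-8*(-3) + 90)*(25/2601) = (24 + 90)*(25/2601) = 114*(25/2601) = 950/867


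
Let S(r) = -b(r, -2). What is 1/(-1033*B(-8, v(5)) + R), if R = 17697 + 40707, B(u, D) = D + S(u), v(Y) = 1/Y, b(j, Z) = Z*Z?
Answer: 5/311647 ≈ 1.6044e-5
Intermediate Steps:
b(j, Z) = Z²
v(Y) = 1/Y
S(r) = -4 (S(r) = -1*(-2)² = -1*4 = -4)
B(u, D) = -4 + D (B(u, D) = D - 4 = -4 + D)
R = 58404
1/(-1033*B(-8, v(5)) + R) = 1/(-1033*(-4 + 1/5) + 58404) = 1/(-1033*(-4 + ⅕) + 58404) = 1/(-1033*(-19/5) + 58404) = 1/(19627/5 + 58404) = 1/(311647/5) = 5/311647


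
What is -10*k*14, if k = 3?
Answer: -420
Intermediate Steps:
-10*k*14 = -10*3*14 = -30*14 = -420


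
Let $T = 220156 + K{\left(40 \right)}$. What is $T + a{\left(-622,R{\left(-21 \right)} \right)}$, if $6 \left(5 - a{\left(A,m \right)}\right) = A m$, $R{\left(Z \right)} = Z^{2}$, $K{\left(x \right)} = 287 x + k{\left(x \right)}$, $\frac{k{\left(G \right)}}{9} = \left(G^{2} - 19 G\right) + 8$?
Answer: $284990$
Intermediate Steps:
$k{\left(G \right)} = 72 - 171 G + 9 G^{2}$ ($k{\left(G \right)} = 9 \left(\left(G^{2} - 19 G\right) + 8\right) = 9 \left(8 + G^{2} - 19 G\right) = 72 - 171 G + 9 G^{2}$)
$K{\left(x \right)} = 72 + 9 x^{2} + 116 x$ ($K{\left(x \right)} = 287 x + \left(72 - 171 x + 9 x^{2}\right) = 72 + 9 x^{2} + 116 x$)
$a{\left(A,m \right)} = 5 - \frac{A m}{6}$
$T = 239268$ ($T = 220156 + \left(72 + 9 \cdot 40^{2} + 116 \cdot 40\right) = 220156 + \left(72 + 9 \cdot 1600 + 4640\right) = 220156 + \left(72 + 14400 + 4640\right) = 220156 + 19112 = 239268$)
$T + a{\left(-622,R{\left(-21 \right)} \right)} = 239268 - \left(-5 - \frac{311 \left(-21\right)^{2}}{3}\right) = 239268 - \left(-5 - 45717\right) = 239268 + \left(5 + 45717\right) = 239268 + 45722 = 284990$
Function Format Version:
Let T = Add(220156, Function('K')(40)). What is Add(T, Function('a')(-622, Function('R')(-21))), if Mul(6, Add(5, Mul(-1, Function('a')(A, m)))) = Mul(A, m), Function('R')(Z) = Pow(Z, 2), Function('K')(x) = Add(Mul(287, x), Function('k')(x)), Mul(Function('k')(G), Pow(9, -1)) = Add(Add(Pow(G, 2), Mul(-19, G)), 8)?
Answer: 284990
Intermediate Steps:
Function('k')(G) = Add(72, Mul(-171, G), Mul(9, Pow(G, 2))) (Function('k')(G) = Mul(9, Add(Add(Pow(G, 2), Mul(-19, G)), 8)) = Mul(9, Add(8, Pow(G, 2), Mul(-19, G))) = Add(72, Mul(-171, G), Mul(9, Pow(G, 2))))
Function('K')(x) = Add(72, Mul(9, Pow(x, 2)), Mul(116, x)) (Function('K')(x) = Add(Mul(287, x), Add(72, Mul(-171, x), Mul(9, Pow(x, 2)))) = Add(72, Mul(9, Pow(x, 2)), Mul(116, x)))
Function('a')(A, m) = Add(5, Mul(Rational(-1, 6), A, m)) (Function('a')(A, m) = Add(5, Mul(Rational(-1, 6), Mul(A, m))) = Add(5, Mul(Rational(-1, 6), A, m)))
T = 239268 (T = Add(220156, Add(72, Mul(9, Pow(40, 2)), Mul(116, 40))) = Add(220156, Add(72, Mul(9, 1600), 4640)) = Add(220156, Add(72, 14400, 4640)) = Add(220156, 19112) = 239268)
Add(T, Function('a')(-622, Function('R')(-21))) = Add(239268, Add(5, Mul(Rational(-1, 6), -622, Pow(-21, 2)))) = Add(239268, Add(5, Mul(Rational(-1, 6), -622, 441))) = Add(239268, Add(5, 45717)) = Add(239268, 45722) = 284990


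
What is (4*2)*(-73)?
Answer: -584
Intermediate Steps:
(4*2)*(-73) = 8*(-73) = -584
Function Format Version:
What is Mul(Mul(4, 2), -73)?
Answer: -584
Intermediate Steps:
Mul(Mul(4, 2), -73) = Mul(8, -73) = -584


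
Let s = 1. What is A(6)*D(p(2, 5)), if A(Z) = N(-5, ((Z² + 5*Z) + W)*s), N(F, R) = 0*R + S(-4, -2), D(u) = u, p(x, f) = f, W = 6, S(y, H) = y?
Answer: -20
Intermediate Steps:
N(F, R) = -4 (N(F, R) = 0*R - 4 = 0 - 4 = -4)
A(Z) = -4
A(6)*D(p(2, 5)) = -4*5 = -20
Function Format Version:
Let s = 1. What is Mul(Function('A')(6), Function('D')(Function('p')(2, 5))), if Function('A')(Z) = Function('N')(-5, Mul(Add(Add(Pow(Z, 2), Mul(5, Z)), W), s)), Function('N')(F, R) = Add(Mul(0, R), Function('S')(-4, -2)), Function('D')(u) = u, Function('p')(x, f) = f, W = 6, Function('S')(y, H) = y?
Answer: -20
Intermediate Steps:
Function('N')(F, R) = -4 (Function('N')(F, R) = Add(Mul(0, R), -4) = Add(0, -4) = -4)
Function('A')(Z) = -4
Mul(Function('A')(6), Function('D')(Function('p')(2, 5))) = Mul(-4, 5) = -20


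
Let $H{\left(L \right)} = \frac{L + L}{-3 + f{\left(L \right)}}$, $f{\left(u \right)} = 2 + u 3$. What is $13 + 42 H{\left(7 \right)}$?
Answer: $\frac{212}{5} \approx 42.4$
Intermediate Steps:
$f{\left(u \right)} = 2 + 3 u$
$H{\left(L \right)} = \frac{2 L}{-1 + 3 L}$ ($H{\left(L \right)} = \frac{L + L}{-3 + \left(2 + 3 L\right)} = \frac{2 L}{-1 + 3 L}$)
$13 + 42 H{\left(7 \right)} = 13 + 42 \cdot 2 \cdot 7 \frac{1}{-1 + 3 \cdot 7} = 13 + 42 \cdot 2 \cdot 7 \frac{1}{-1 + 21} = 13 + 42 \cdot 2 \cdot 7 \cdot \frac{1}{20} = 13 + 42 \cdot \frac{7}{10} = 13 + \frac{147}{5} = \frac{212}{5}$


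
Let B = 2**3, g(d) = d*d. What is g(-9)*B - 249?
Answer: 399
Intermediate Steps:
g(d) = d**2
B = 8
g(-9)*B - 249 = (-9)**2*8 - 249 = 81*8 - 249 = 648 - 249 = 399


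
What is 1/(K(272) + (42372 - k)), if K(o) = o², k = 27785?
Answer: 1/88571 ≈ 1.1290e-5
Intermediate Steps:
1/(K(272) + (42372 - k)) = 1/(272² + (42372 - 1*27785)) = 1/(73984 + (42372 - 27785)) = 1/(73984 + 14587) = 1/88571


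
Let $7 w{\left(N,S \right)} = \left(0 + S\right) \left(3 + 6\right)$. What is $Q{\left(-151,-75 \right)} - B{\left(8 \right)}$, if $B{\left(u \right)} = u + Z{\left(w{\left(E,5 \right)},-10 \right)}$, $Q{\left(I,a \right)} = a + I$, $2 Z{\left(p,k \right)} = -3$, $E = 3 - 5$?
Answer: $- \frac{465}{2} \approx -232.5$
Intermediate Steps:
$E = -2$ ($E = 3 - 5 = -2$)
$w{\left(N,S \right)} = \frac{9 S}{7}$ ($w{\left(N,S \right)} = \frac{\left(0 + S\right) \left(3 + 6\right)}{7} = \frac{S 9}{7} = \frac{9 S}{7}$)
$Z{\left(p,k \right)} = - \frac{3}{2}$ ($Z{\left(p,k \right)} = \frac{1}{2} \left(-3\right) = - \frac{3}{2}$)
$Q{\left(I,a \right)} = I + a$
$B{\left(u \right)} = - \frac{3}{2} + u$ ($B{\left(u \right)} = u - \frac{3}{2} = - \frac{3}{2} + u$)
$Q{\left(-151,-75 \right)} - B{\left(8 \right)} = \left(-151 - 75\right) - \left(- \frac{3}{2} + 8\right) = -226 - \frac{13}{2} = - \frac{465}{2}$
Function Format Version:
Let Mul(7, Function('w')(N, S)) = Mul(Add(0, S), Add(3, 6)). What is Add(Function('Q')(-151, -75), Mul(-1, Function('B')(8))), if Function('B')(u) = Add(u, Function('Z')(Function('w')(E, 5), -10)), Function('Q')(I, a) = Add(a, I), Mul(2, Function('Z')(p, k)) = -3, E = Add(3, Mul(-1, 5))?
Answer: Rational(-465, 2) ≈ -232.50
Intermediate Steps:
E = -2 (E = Add(3, -5) = -2)
Function('w')(N, S) = Mul(Rational(9, 7), S) (Function('w')(N, S) = Mul(Rational(1, 7), Mul(Add(0, S), Add(3, 6))) = Mul(Rational(1, 7), Mul(S, 9)) = Mul(Rational(1, 7), Mul(9, S)) = Mul(Rational(9, 7), S))
Function('Z')(p, k) = Rational(-3, 2) (Function('Z')(p, k) = Mul(Rational(1, 2), -3) = Rational(-3, 2))
Function('Q')(I, a) = Add(I, a)
Function('B')(u) = Add(Rational(-3, 2), u) (Function('B')(u) = Add(u, Rational(-3, 2)) = Add(Rational(-3, 2), u))
Add(Function('Q')(-151, -75), Mul(-1, Function('B')(8))) = Add(Add(-151, -75), Mul(-1, Add(Rational(-3, 2), 8))) = Add(-226, Mul(-1, Rational(13, 2))) = Add(-226, Rational(-13, 2)) = Rational(-465, 2)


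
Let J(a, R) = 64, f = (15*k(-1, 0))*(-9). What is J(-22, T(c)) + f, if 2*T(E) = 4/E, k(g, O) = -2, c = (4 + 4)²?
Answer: 334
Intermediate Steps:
c = 64 (c = 8² = 64)
T(E) = 2/E (T(E) = (4/E)/2 = 2/E)
f = 270 (f = (15*(-2))*(-9) = -30*(-9) = 270)
J(-22, T(c)) + f = 64 + 270 = 334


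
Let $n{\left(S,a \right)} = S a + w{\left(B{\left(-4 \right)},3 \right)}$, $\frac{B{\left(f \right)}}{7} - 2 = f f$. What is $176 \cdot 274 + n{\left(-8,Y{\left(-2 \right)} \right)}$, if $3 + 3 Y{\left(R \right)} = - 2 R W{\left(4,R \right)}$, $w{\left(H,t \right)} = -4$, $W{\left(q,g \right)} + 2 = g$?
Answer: $\frac{144812}{3} \approx 48271.0$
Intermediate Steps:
$B{\left(f \right)} = 14 + 7 f^{2}$ ($B{\left(f \right)} = 14 + 7 f f = 14 + 7 f^{2}$)
$W{\left(q,g \right)} = -2 + g$
$Y{\left(R \right)} = -1 - \frac{2 R \left(-2 + R\right)}{3}$ ($Y{\left(R \right)} = -1 + \frac{- 2 R \left(-2 + R\right)}{3} = -1 + \frac{\left(-2\right) R \left(-2 + R\right)}{3} = -1 - \frac{2 R \left(-2 + R\right)}{3}$)
$n{\left(S,a \right)} = -4 + S a$ ($n{\left(S,a \right)} = S a - 4 = -4 + S a$)
$176 \cdot 274 + n{\left(-8,Y{\left(-2 \right)} \right)} = 176 \cdot 274 - \left(4 + 8 \left(-1 - - \frac{4 \left(-2 - 2\right)}{3}\right)\right) = 48224 - \left(4 + 8 \left(-1 - \left(- \frac{4}{3}\right) \left(-4\right)\right)\right) = 48224 - \left(4 + 8 \left(-1 - \frac{16}{3}\right)\right) = 48224 - - \frac{140}{3} = 48224 + \left(-4 + \frac{152}{3}\right) = 48224 + \frac{140}{3} = \frac{144812}{3}$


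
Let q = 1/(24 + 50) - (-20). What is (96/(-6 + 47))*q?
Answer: 71088/1517 ≈ 46.861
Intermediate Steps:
q = 1481/74 (q = 1/74 - 1*(-20) = 1/74 + 20 = 1481/74 ≈ 20.014)
(96/(-6 + 47))*q = (96/(-6 + 47))*(1481/74) = (96/41)*(1481/74) = 71088/1517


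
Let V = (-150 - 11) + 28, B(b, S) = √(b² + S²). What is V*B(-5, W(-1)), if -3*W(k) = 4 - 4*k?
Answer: -2261/3 ≈ -753.67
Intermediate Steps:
W(k) = -4/3 + 4*k/3 (W(k) = -(4 - 4*k)/3 = -4/3 + 4*k/3)
B(b, S) = √(S² + b²)
V = -133 (V = -161 + 28 = -133)
V*B(-5, W(-1)) = -133*√((-4/3 + (4/3)*(-1))² + (-5)²) = -133*√((-4/3 - 4/3)² + 25) = -133*√((-8/3)² + 25) = -133*√(64/9 + 25) = -133*√(289/9) = -133*17/3 = -2261/3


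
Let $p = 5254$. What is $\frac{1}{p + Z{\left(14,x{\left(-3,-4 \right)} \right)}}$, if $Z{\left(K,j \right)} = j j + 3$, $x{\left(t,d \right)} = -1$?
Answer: $\frac{1}{5258} \approx 0.00019019$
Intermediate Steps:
$Z{\left(K,j \right)} = 3 + j^{2}$ ($Z{\left(K,j \right)} = j^{2} + 3 = 3 + j^{2}$)
$\frac{1}{p + Z{\left(14,x{\left(-3,-4 \right)} \right)}} = \frac{1}{5254 + \left(3 + \left(-1\right)^{2}\right)} = \frac{1}{5254 + \left(3 + 1\right)} = \frac{1}{5254 + 4} = \frac{1}{5258}$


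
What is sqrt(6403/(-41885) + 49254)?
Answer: sqrt(86408645554495)/41885 ≈ 221.93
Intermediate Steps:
sqrt(6403/(-41885) + 49254) = sqrt(6403*(-1/41885) + 49254) = sqrt(-6403/41885 + 49254) = sqrt(2062997387/41885) = sqrt(86408645554495)/41885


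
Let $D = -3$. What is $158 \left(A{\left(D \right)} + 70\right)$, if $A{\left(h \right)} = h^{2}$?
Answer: $12482$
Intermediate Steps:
$158 \left(A{\left(D \right)} + 70\right) = 158 \left(\left(-3\right)^{2} + 70\right) = 158 \left(9 + 70\right) = 158 \cdot 79 = 12482$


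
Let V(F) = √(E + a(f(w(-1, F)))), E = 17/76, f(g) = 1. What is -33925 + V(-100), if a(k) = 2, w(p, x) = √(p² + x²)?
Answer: -33925 + 13*√19/38 ≈ -33924.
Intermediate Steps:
E = 17/76 (E = 17*(1/76) = 17/76 ≈ 0.22368)
V(F) = 13*√19/38 (V(F) = √(17/76 + 2) = √(169/76) = 13*√19/38)
-33925 + V(-100) = -33925 + 13*√19/38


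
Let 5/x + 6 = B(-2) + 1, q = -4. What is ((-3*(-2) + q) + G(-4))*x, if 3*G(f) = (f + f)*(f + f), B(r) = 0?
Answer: -70/3 ≈ -23.333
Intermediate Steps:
G(f) = 4*f**2/3 (G(f) = ((f + f)*(f + f))/3 = ((2*f)*(2*f))/3 = (4*f**2)/3 = 4*f**2/3)
x = -1 (x = 5/(-6 + (0 + 1)) = 5/(-6 + 1) = 5/(-5) = 5*(-1/5) = -1)
((-3*(-2) + q) + G(-4))*x = ((-3*(-2) - 4) + (4/3)*(-4)**2)*(-1) = ((6 - 4) + (4/3)*16)*(-1) = (2 + 64/3)*(-1) = (70/3)*(-1) = -70/3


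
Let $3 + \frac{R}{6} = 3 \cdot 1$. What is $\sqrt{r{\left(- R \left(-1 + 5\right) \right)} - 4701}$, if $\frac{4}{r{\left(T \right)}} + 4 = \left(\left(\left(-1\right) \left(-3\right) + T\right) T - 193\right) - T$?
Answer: $\frac{i \sqrt{182441897}}{197} \approx 68.564 i$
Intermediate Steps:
$R = 0$ ($R = -18 + 6 \cdot 3 \cdot 1 = -18 + 6 \cdot 3 = -18 + 18 = 0$)
$r{\left(T \right)} = \frac{4}{-197 - T + T \left(3 + T\right)}$ ($r{\left(T \right)} = \frac{4}{-4 - \left(193 + T - \left(\left(-1\right) \left(-3\right) + T\right) T\right)} = \frac{4}{-4 - \left(193 + T - \left(3 + T\right) T\right)} = \frac{4}{-4 - \left(193 + T - T \left(3 + T\right)\right)} = \frac{4}{-197 - T + T \left(3 + T\right)}$)
$\sqrt{r{\left(- R \left(-1 + 5\right) \right)} - 4701} = \sqrt{\frac{4}{-197 + \left(\left(-1\right) 0 \left(-1 + 5\right)\right)^{2} + 2 \left(-1\right) 0 \left(-1 + 5\right)} - 4701} = \sqrt{\frac{4}{-197 + \left(0 \cdot 4\right)^{2} + 2 \cdot 0 \cdot 4} - 4701} = \sqrt{\frac{4}{-197 + 0^{2} + 2 \cdot 0} - 4701} = \sqrt{\frac{4}{-197 + 0 + 0} - 4701} = \sqrt{\frac{4}{-197} - 4701} = \sqrt{4 \left(- \frac{1}{197}\right) - 4701} = \sqrt{- \frac{4}{197} - 4701} = \sqrt{- \frac{926101}{197}} = \frac{i \sqrt{182441897}}{197}$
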